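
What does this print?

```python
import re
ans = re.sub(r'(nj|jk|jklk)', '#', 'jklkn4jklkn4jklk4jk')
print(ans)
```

Alternation isn't longest-match — the leftmost alternative that fits at this position is chosen.
Matches: at [0:2] → 'jk'; at [6:8] → 'jk'; at [12:14] → 'jk'; at [17:19] → 'jk'.
Each match is replaced by '#'.

#lkn4#lkn4#lk4#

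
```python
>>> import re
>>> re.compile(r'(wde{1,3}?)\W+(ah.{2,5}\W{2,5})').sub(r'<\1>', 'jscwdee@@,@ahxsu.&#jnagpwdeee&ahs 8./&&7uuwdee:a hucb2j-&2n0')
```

Pattern: the literal 'wd', then 1 to 3 of the literal 'e' (lazy) (captured); then one or more of a non-word character; then the literal 'ah', then 2 to 5 of any character, then 2 to 5 of a non-word character (captured).
Matches: at [3:19] → 'wdee@@,@ahxsu.&#'; at [24:39] → 'wdeee&ahs 8./&&'.
`\1` in the replacement pulls in group 1's text for each match.

'jsc<wdee>jnagp<wdeee>7uuwdee:a hucb2j-&2n0'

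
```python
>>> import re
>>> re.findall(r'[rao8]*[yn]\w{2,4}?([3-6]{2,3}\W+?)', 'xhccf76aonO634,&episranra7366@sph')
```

['34,', '366@']

The pattern matches zero or more of one of [rao8], then one of [yn], then 2 to 4 of a word character (lazy); then 2 to 3 of a character in [3-6], then one or more of a non-word character (lazy) (captured).
With the lazy modifier that quantifier settles for the fewest repetitions that let the rest of the pattern succeed (the atoms after it are unaffected and can still be greedy).
Matches: at [7:15] match 'aonO634,', group 1 = '34,'; at [20:30] match 'ranra7366@', group 1 = '366@'.
With a single group, `findall` returns only what that group captured — 2 items.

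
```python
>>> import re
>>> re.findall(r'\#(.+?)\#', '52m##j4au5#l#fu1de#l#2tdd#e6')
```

['#j4au5', 'fu1de', '2tdd']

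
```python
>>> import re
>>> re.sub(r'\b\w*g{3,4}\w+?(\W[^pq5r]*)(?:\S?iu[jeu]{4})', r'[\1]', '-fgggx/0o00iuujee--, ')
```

'-[/0o00]--, '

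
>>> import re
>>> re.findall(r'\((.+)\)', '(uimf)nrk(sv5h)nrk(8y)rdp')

['uimf)nrk(sv5h)nrk(8y']

`findall` collects group 1 from the one match (1 total).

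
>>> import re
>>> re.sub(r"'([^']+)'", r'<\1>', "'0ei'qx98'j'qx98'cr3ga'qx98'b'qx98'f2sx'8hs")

'<0ei>qx98<j>qx98<cr3ga>qx98<b>qx98<f2sx>8hs'

Matches: at [0:5] → "'0ei'"; at [9:12] → "'j'"; at [16:23] → "'cr3ga'"; at [27:30] → "'b'"; at [34:40] → "'f2sx'".
`\1` in the replacement pulls in group 1's text for each match.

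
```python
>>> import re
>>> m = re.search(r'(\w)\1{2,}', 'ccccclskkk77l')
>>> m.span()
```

`\1` has to match the exact text group 1 already captured.
The match spans [0:5] → 'ccccc'.

(0, 5)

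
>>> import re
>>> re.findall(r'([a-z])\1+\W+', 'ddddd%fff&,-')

After group 1 captures some text, `\1` only succeeds where that same text appears again.
`findall` collects group 1 from each match (2 total).

['d', 'f']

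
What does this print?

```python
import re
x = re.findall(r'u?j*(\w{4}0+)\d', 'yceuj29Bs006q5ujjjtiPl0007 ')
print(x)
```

Pattern: optionally the literal 'u', then zero or more of a literal 'j'; then exactly 4 of a word character, then one or more of the literal '0' (captured); then a digit.
Walking the string: at [3:12] match 'uj29Bs006', group 1 = '29Bs00'; at [14:26] match 'ujjjtiPl0007', group 1 = 'tiPl000'.
With a single group, `findall` returns only what that group captured — 2 items.

['29Bs00', 'tiPl000']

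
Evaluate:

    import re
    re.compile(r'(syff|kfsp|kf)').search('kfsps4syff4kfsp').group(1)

`|` is ordered: at each position the engine commits to the first alternative that works.
`search` walks the string left to right and returns the first match it finds.
The match spans [0:4] → 'kfsp'.
Captured: group 1 = 'kfsp'.

'kfsp'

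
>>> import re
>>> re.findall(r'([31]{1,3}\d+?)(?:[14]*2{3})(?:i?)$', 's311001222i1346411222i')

The pattern matches 1 to 3 of one of [31], then one or more of a digit (lazy) (captured); then zero or more of one of [14], then exactly 3 of a literal '2' (non-capturing group); then optionally a literal 'i' (non-capturing group); then anchored at the end.
Matches: at [11:22] match '1346411222i', group 1 = '1346'.
Because there's exactly one group, `findall` drops the full match and keeps group 1 from the one hit.

['1346']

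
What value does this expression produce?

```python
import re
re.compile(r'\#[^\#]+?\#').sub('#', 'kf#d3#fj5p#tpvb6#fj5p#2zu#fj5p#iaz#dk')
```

Matches: at [2:6] → '#d3#'; at [10:17] → '#tpvb6#'; at [21:26] → '#2zu#'; at [30:35] → '#iaz#'.
Every occurrence is swapped for '#'.

'kf#fj5p#fj5p#fj5p#dk'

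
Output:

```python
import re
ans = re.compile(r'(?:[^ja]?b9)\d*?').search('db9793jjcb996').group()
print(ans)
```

Pattern: optionally any character except [ja], then the literal 'b9' (non-capturing group); then zero or more of a digit (lazy).
A `+?`/`*?`/`{m,n}?` starts at its minimum and grows only as far as needed for what follows to match.
`search` walks the string left to right and returns the first match it finds.
The match spans [0:3] → 'db9'.

db9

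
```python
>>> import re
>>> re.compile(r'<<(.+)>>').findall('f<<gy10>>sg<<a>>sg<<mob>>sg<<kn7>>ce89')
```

['gy10>>sg<<a>>sg<<mob>>sg<<kn7']

Matches: at [1:34] match '<<gy10>>sg<<a>>sg<<mob>>sg<<kn7>>', group 1 = 'gy10>>sg<<a>>sg<<mob>>sg<<kn7'.
`findall` collects group 1 from the one match (1 total).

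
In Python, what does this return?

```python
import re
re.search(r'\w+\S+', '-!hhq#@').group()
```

The match spans [2:7] → 'hhq#@'.

'hhq#@'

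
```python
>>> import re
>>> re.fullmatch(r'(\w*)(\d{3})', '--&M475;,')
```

None

This matches zero or more of a word character (captured); then exactly 3 of a digit (captured).
For `fullmatch`, every character of the input must be accounted for by the pattern.
Here the string isn't matched end-to-end, so the call returns None.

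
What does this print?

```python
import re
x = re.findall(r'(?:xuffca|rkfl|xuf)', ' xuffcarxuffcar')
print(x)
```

The regex engine tests alternatives in the order written; an earlier branch that matches wins even if a later one would match more.
`findall` yields the raw match text (2 of them) because the pattern has no groups.

['xuffca', 'xuffca']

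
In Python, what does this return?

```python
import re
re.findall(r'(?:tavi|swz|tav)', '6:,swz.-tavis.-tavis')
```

The regex engine tests alternatives in the order written; an earlier branch that matches wins even if a later one would match more.
`findall` yields the raw match text (3 of them) because the pattern has no groups.

['swz', 'tavi', 'tavi']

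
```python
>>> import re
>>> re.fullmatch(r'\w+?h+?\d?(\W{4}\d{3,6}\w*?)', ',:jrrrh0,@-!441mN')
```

None

This matches one or more of a word character (lazy), then one or more of the literal 'h' (lazy), then optionally a digit; then exactly 4 of a non-word character, then 3 to 6 of a digit, then zero or more of a word character (lazy) (captured).
`fullmatch` succeeds only if the pattern covers the string from start to end.
Here the pattern can't cover the whole string, so the call returns None.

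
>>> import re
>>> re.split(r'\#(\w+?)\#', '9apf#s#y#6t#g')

['9apf', 's', 'y', '6t', 'g']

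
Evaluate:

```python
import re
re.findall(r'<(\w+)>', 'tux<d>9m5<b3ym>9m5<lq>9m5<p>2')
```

Scanning left to right: at [3:6] match '<d>', group 1 = 'd'; at [9:15] match '<b3ym>', group 1 = 'b3ym'; at [18:22] match '<lq>', group 1 = 'lq'; at [25:28] match '<p>', group 1 = 'p'.
Because there's exactly one group, `findall` drops the full match and keeps group 1 from each hit.

['d', 'b3ym', 'lq', 'p']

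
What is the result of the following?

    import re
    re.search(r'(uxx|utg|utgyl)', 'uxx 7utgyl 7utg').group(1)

`search` walks the string left to right and returns the first match it finds.
The match spans [0:3] → 'uxx'.
Captured: group 1 = 'uxx'.

'uxx'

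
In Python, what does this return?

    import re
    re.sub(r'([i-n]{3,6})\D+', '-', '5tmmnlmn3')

The pattern matches 3 to 6 of a character in [i-n] (captured); then one or more of a non-digit.
Matches: at [2:8] → 'mmnlmn'.
Every occurrence is swapped for '-'.

'5t-3'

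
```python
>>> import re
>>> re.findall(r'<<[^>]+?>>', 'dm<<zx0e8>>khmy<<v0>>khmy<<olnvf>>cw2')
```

Scanning left to right: at [2:11] → '<<zx0e8>>'; at [15:21] → '<<v0>>'; at [25:34] → '<<olnvf>>'.
With no groups in the pattern, `findall` gives back each whole match — 3 here.

['<<zx0e8>>', '<<v0>>', '<<olnvf>>']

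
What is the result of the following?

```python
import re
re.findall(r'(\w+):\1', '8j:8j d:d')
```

`\1` is not a pattern — it's the concrete string captured by group 1, re-applied verbatim.
One capturing group, so `findall` returns just the captured substring from each match — 2 in all.

['8j', 'd']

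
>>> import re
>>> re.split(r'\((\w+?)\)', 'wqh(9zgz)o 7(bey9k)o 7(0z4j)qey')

['wqh', '9zgz', 'o 7', 'bey9k', 'o 7', '0z4j', 'qey']

With a capturing group present, the delimiter's captured portion is kept in the result list.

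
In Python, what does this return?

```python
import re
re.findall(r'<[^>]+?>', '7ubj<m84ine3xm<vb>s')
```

Walking the string: at [4:18] → '<m84ine3xm<vb>'.
No capturing groups, so `findall` returns the 1 full match string.

['<m84ine3xm<vb>']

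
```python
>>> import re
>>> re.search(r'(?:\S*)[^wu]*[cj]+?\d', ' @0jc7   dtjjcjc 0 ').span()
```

(0, 6)

Pattern: zero or more of a non-whitespace character (non-capturing group); then zero or more of any character except [wu], then one or more of one of [cj] (lazy), then a digit.
`re.search` tries every starting position until one works.
The match spans [0:6] → ' @0jc7'.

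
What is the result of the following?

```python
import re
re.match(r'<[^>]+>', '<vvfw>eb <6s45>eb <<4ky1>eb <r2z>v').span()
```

(0, 6)

`match` is anchored at position 0; if the pattern doesn't fit there, it returns None.
The match spans [0:6] → '<vvfw>'.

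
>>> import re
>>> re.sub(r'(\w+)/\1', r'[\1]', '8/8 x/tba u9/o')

'[8] x/tba u9/o'

After group 1 captures some text, `\1` only succeeds where that same text appears again.
`\1` in the replacement pulls in group 1's text for each match.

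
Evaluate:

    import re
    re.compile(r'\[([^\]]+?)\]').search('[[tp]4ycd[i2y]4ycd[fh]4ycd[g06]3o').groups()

`search` walks the string left to right and returns the first match it finds.
The match spans [0:5] → '[[tp]'.
Captured: group 1 = '[tp'.

('[tp',)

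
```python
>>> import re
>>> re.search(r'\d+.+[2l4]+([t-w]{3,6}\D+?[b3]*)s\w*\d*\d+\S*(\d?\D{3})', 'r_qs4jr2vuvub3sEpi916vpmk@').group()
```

'4jr2vuvub3sEpi916vpmk@'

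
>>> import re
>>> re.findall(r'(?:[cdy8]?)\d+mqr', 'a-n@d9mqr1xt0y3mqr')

['d9mqr', 'y3mqr']

No capturing groups, so `findall` returns the 2 full match strings.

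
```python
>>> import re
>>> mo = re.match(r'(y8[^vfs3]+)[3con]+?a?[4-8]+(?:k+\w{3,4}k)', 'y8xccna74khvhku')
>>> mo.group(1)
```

This matches the literal 'y8', then one or more of any character except [vfs3] (captured); then one or more of one of [3con] (lazy); then optionally a literal 'a', then one or more of a character in [4-8]; then one or more of the literal 'k', then 3 to 4 of a word character, then a literal 'k' (non-capturing group).
With `match`, the pattern is implicitly anchored at the beginning.
The match spans [0:14] → 'y8xccna74khvhk'.
Captured: group 1 = 'y8xcc'.

'y8xcc'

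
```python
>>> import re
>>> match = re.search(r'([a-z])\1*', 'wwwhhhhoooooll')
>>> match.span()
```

The backreference `\1` re-matches whatever the first group consumed, character for character.
`re.search` tries every starting position until one works.
The match spans [0:3] → 'www'.
Captured: group 1 = 'w'.

(0, 3)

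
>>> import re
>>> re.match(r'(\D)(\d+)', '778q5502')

`re.match` only tries the pattern at the start of the string.
Here position 0 doesn't satisfy it, so the call returns None.

None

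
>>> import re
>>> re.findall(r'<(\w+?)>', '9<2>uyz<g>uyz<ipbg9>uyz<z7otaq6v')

Scanning left to right: at [1:4] match '<2>', group 1 = '2'; at [7:10] match '<g>', group 1 = 'g'; at [13:20] match '<ipbg9>', group 1 = 'ipbg9'.
With a single group, `findall` returns only what that group captured — 3 items.

['2', 'g', 'ipbg9']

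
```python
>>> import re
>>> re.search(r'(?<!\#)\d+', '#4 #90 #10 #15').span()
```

(5, 6)

The negative lookaround is zero-width — it rules out positions where the adjacent text would match, without consuming anything.
`re.search` scans for the first position where the pattern succeeds.
The match spans [5:6] → '0'.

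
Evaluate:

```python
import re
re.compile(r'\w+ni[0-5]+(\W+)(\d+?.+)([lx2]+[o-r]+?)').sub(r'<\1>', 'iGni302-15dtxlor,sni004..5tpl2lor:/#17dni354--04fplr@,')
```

The replacement refers to a captured group, so each match is rewritten using its own captured text.

'<->@,'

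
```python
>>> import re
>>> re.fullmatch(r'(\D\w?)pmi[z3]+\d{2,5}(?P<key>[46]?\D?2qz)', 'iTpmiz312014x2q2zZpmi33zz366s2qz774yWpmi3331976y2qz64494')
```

This matches a non-digit, then optionally a word character (captured); then the literal 'pmi', then one or more of one of [z3]; then 2 to 5 of a digit; then optionally one of [46], then optionally a non-digit, then the literal '2qz' (captured as 'key').
`re.fullmatch` is like wrapping the pattern in `^…$` (in single-line mode).
Here there's no way to consume every character, so the call returns None.

None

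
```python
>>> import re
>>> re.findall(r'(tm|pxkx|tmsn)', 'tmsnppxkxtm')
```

`|` is ordered: at each position the engine commits to the first alternative that works.
Scanning left to right: at [0:2] match 'tm', group 1 = 'tm'; at [5:9] match 'pxkx', group 1 = 'pxkx'; at [9:11] match 'tm', group 1 = 'tm'.
With a single group, `findall` returns only what that group captured — 3 items.

['tm', 'pxkx', 'tm']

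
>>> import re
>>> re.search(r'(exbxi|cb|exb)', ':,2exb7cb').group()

`search` walks the string left to right and returns the first match it finds.
The match spans [3:6] → 'exb'.
Captured: group 1 = 'exb'.

'exb'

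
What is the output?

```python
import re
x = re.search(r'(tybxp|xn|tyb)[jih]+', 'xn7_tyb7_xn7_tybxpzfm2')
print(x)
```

None

Here no position works, so the call returns None.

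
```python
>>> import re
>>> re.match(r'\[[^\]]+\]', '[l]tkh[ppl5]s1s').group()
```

'[l]'

`re.match` only tries the pattern at the start of the string.
The match spans [0:3] → '[l]'.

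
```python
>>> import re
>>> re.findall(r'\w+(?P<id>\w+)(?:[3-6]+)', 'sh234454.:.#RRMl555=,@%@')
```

With a single group, `findall` returns only what that group captured — 2 items.

['5', '5']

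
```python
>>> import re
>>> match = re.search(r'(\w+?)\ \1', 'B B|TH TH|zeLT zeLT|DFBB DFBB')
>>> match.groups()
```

('B',)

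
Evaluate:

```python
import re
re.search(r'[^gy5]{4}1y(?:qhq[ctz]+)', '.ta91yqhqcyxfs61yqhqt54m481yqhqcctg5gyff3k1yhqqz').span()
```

This matches exactly 4 of any character except [gy5], then the literal '1y'; then the literal 'qhq', then one or more of one of [ctz] (non-capturing group).
Unlike `match`, `search` isn't anchored — it looks for the pattern anywhere in the string.
The match spans [0:10] → '.ta91yqhqc'.

(0, 10)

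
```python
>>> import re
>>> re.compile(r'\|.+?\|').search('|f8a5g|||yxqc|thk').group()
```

Lazy quantifiers expand one character at a time until the remainder of the pattern can match.
`search` walks the string left to right and returns the first match it finds.
The match spans [0:7] → '|f8a5g|'.

'|f8a5g|'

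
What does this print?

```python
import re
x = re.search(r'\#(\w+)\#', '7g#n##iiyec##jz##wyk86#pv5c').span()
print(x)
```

The match spans [2:5] → '#n#'.

(2, 5)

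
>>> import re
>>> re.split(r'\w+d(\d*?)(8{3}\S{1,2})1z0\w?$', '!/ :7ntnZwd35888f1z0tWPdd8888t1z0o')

['!/ :', '', '8888t', '']

Pattern: one or more of a word character, then a literal 'd'; then zero or more of a digit (lazy) (captured); then exactly 3 of a literal '8', then 1 to 2 of a non-whitespace character (captured); then the literal '1z0', then optionally a word character; then anchored at the end.
The `?` after the quantifier makes it lazy — it takes as little as possible before letting the rest of the pattern try.
Matches to split on: at [4:34] → '7ntnZwd35888f1z0tWPdd8888t1z0o'.
`re.split` interleaves the captured-group text with the surrounding fragments.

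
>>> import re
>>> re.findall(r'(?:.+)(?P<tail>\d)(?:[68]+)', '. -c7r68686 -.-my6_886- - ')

['8']

One capturing group, so `findall` returns just the captured substring from the one match — 1 in all.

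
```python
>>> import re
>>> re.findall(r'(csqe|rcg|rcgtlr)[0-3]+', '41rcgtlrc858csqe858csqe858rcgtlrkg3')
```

[]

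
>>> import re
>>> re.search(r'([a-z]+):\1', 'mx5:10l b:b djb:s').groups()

('b',)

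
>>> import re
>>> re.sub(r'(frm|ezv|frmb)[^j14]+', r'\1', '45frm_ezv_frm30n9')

Matches: at [2:17] → 'frm_ezv_frm30n9'.
Each match is replaced using the text its own group 1 captured.

'45frm'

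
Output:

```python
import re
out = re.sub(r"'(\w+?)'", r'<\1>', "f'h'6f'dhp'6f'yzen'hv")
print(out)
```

f<h>6f<dhp>6f<yzen>hv

Matches: at [1:4] → "'h'"; at [6:11] → "'dhp'"; at [13:19] → "'yzen'".
The replacement refers to a captured group, so each match is rewritten using its own captured text.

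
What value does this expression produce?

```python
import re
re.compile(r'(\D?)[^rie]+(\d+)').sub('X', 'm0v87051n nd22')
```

'X'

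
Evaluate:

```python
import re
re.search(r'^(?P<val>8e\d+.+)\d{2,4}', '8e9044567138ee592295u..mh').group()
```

The pattern matches anchored at the start of the string; then the literal '8e', then one or more of a digit, then one or more of any character (captured as 'val'); then 2 to 4 of a digit.
Unlike `match`, `search` isn't anchored — it looks for the pattern anywhere in the string.
The match spans [0:20] → '8e9044567138ee592295'.
Captured: group 1 = '8e9044567138ee5922'.

'8e9044567138ee592295'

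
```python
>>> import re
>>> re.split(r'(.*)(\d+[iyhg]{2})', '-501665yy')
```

The group in the pattern means `split` returns the separators' captures alongside the pieces.

['', '-50166', '5yy', '']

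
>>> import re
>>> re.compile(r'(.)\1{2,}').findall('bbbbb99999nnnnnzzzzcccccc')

The backreference `\1` re-matches whatever the first group consumed, character for character.
Scanning left to right: at [0:5] match 'bbbbb', group 1 = 'b'; at [5:10] match '99999', group 1 = '9'; at [10:15] match 'nnnnn', group 1 = 'n'; at [15:19] match 'zzzz', group 1 = 'z'; at [19:25] match 'cccccc', group 1 = 'c'.
Because there's exactly one group, `findall` drops the full match and keeps group 1 from each hit.

['b', '9', 'n', 'z', 'c']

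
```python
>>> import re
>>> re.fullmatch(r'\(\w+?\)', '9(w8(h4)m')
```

None

For `fullmatch`, every character of the input must be accounted for by the pattern.
Here there's no way to consume every character, so the call returns None.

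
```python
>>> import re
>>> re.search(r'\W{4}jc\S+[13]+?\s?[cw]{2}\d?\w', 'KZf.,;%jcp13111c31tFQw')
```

Here no position works, so the call returns None.

None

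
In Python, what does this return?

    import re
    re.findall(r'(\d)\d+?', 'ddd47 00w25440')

Pattern: a digit (captured); then one or more of a digit (lazy).
With a single group, `findall` returns only what that group captured — 4 items.

['4', '0', '2', '4']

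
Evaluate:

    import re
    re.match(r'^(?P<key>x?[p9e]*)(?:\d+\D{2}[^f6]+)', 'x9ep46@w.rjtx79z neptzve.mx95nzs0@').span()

This matches anchored at the start of the string; then optionally a literal 'x', then zero or more of one of [p9e] (captured as 'key'); then one or more of a digit, then exactly 2 of a non-digit, then one or more of any character except [f6] (non-capturing group).
`match` is anchored at position 0; if the pattern doesn't fit there, it returns None.
The match spans [0:34] → 'x9ep46@w.rjtx79z neptzve.mx95nzs0@'.
Captured: group 1 = 'x9ep'.

(0, 34)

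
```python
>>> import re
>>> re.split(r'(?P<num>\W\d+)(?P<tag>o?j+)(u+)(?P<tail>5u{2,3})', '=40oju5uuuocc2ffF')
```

['', '=40', 'oj', 'u', '5uuu', 'occ2ffF']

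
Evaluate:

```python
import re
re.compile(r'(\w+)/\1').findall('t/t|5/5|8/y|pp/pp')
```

['t', '5', 'pp']

`\1` has to match the exact text group 1 already captured.
Walking the string: at [0:3] match 't/t', group 1 = 't'; at [4:7] match '5/5', group 1 = '5'; at [12:17] match 'pp/pp', group 1 = 'pp'.
Because there's exactly one group, `findall` drops the full match and keeps group 1 from each hit.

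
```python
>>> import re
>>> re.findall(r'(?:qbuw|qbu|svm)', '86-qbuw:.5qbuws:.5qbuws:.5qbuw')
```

['qbuw', 'qbuw', 'qbuw', 'qbuw']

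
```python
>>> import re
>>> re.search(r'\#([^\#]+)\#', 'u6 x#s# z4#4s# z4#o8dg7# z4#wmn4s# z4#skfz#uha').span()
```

The match spans [4:7] → '#s#'.

(4, 7)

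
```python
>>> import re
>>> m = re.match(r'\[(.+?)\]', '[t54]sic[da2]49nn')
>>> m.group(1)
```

With `match`, the pattern is implicitly anchored at the beginning.
The match spans [0:5] → '[t54]'.
Captured: group 1 = 't54'.

't54'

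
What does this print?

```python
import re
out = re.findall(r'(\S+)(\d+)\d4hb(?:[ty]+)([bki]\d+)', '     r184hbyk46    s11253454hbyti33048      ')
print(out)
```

This matches one or more of a non-whitespace character (captured); then one or more of a digit (captured); then a digit, then the literal '4', then the literal 'hb'; then one or more of one of [ty] (non-capturing group); then one of [bki], then one or more of a digit (captured).
Walking the string: at [5:15] match 'r184hbyk46', groups = ('r', '1', 'k46'); at [19:38] match 's11253454hbyti33048', groups = ('s11253', '4', 'i33048').
3 groups means each result is a tuple of 3 captured strings — 2 here.

[('r', '1', 'k46'), ('s11253', '4', 'i33048')]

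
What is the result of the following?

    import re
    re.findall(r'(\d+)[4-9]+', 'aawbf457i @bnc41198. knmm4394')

['45', '4119', '439']

This matches one or more of a digit (captured); then one or more of a character in [4-9].
With a single group, `findall` returns only what that group captured — 3 items.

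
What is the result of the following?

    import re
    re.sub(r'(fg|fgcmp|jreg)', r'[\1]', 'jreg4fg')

'[jreg]4[fg]'

Matches: at [0:4] → 'jreg'; at [5:7] → 'fg'.
`\1` in the replacement pulls in group 1's text for each match.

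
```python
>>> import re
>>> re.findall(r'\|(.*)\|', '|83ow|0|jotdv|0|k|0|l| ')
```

Walking the string: at [0:22] match '|83ow|0|jotdv|0|k|0|l|', group 1 = '83ow|0|jotdv|0|k|0|l'.
One capturing group, so `findall` returns just the captured substring from the one match — 1 in all.

['83ow|0|jotdv|0|k|0|l']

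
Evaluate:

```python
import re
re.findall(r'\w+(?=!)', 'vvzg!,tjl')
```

['vvzg']

The lookaround is zero-width — it requires the adjacent text to match without consuming it, so the asserted text isn't part of the match.
Walking the string: at [0:4] → 'vvzg'.
No capturing groups, so `findall` returns the 1 full match string.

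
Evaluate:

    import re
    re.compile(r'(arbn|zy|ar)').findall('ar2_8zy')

['ar', 'zy']

One capturing group, so `findall` returns just the captured substring from each match — 2 in all.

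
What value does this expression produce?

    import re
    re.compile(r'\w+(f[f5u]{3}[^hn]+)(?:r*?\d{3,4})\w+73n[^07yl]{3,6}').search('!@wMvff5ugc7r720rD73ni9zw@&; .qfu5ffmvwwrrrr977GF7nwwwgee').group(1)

This matches one or more of a word character; then the literal 'f', then exactly 3 of one of [f5u], then one or more of any character except [hn] (captured); then zero or more of a literal 'r' (lazy), then 3 to 4 of a digit (non-capturing group); then one or more of a word character; then the literal '73n', then 3 to 6 of any character except [07yl].
`re.search` tries every starting position until one works.
The match spans [2:27] → 'wMvff5ugc7r720rD73ni9zw@&'.
Captured: group 1 = 'ff5ugc7r'.

'ff5ugc7r'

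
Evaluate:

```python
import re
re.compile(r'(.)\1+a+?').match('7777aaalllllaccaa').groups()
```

('7',)

After group 1 captures some text, `\1` only succeeds where that same text appears again.
`re.match` won't scan ahead — the pattern has to work from the very first character.
The match spans [0:5] → '7777a'.
Captured: group 1 = '7'.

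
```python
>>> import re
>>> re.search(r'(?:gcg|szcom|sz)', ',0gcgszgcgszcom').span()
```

(2, 5)

The match spans [2:5] → 'gcg'.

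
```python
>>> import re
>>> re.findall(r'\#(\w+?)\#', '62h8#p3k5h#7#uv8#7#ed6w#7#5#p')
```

['p3k5h', 'uv8', 'ed6w', '5']

`findall` collects group 1 from each match (4 total).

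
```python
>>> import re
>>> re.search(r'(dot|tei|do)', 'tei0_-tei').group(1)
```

The match spans [0:3] → 'tei'.
Captured: group 1 = 'tei'.

'tei'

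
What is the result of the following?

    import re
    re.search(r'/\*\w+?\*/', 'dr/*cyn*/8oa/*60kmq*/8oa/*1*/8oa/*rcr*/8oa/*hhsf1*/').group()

The match spans [2:9] → '/*cyn*/'.

'/*cyn*/'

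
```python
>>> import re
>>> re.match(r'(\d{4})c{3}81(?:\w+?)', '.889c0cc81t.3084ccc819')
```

None

The pattern matches exactly 4 of a digit (captured); then exactly 3 of the literal 'c', then the literal '81'; then one or more of a word character (lazy) (non-capturing group).
With `match`, the pattern is implicitly anchored at the beginning.
Here the pattern fails at index 0, so the call returns None.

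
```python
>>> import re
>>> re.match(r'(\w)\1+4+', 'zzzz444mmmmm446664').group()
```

The backreference `\1` re-matches whatever the first group consumed, character for character.
`re.match` won't scan ahead — the pattern has to work from the very first character.
The match spans [0:7] → 'zzzz444'.
Captured: group 1 = 'z'.

'zzzz444'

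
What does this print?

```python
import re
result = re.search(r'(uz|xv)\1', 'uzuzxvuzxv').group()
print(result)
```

uzuz

`\1` has to match the exact text group 1 already captured.
`search` walks the string left to right and returns the first match it finds.
The match spans [0:4] → 'uzuz'.
Captured: group 1 = 'uz'.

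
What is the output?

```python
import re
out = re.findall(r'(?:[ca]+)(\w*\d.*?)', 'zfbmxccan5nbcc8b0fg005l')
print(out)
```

['n5nbcc8b0fg005']

Pattern: one or more of one of [ca] (non-capturing group); then zero or more of a word character, then a digit, then zero or more of any character (lazy) (captured).
Lazy quantifiers expand one character at a time until the remainder of the pattern can match.
Matches: at [5:22] match 'ccan5nbcc8b0fg005', group 1 = 'n5nbcc8b0fg005'.
With a single group, `findall` returns only what that group captured — 1 item.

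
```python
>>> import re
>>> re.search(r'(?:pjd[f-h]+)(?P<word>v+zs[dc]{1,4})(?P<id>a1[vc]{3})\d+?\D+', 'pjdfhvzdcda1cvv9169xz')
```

The pattern matches the literal 'pjd', then one or more of a character in [f-h] (non-capturing group); then one or more of the literal 'v', then the literal 'zs', then 1 to 4 of one of [dc] (captured as 'word'); then the literal 'a1', then exactly 3 of one of [vc] (captured as 'id'); then one or more of a digit (lazy); then one or more of a non-digit.
`search` walks the string left to right and returns the first match it finds.
Here no position works, so the call returns None.

None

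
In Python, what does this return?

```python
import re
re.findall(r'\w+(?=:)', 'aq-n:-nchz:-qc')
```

['n', 'nchz']

The positive lookaround only admits positions where the adjacent text matches; those characters stay outside the span.
Scanning left to right: at [3:4] → 'n'; at [6:10] → 'nchz'.
With no groups in the pattern, `findall` gives back each whole match — 2 here.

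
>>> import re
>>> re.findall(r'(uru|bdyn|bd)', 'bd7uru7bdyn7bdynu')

['bd', 'uru', 'bdyn', 'bdyn']

Alternation tries branches left to right and keeps the first one that lets the overall match succeed at that position.
Walking the string: at [0:2] match 'bd', group 1 = 'bd'; at [3:6] match 'uru', group 1 = 'uru'; at [7:11] match 'bdyn', group 1 = 'bdyn'; at [12:16] match 'bdyn', group 1 = 'bdyn'.
`findall` collects group 1 from each match (4 total).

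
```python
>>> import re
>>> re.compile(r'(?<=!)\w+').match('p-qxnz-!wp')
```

None

Lookahead/lookbehind check context without consuming it, so the matched span excludes the asserted characters.
`re.match` won't scan ahead — the pattern has to work from the very first character.
Here the string doesn't start with a match, so the call returns None.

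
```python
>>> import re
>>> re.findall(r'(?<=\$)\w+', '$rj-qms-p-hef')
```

The positive lookaround only admits positions where the adjacent text matches; those characters stay outside the span.
Since nothing is captured, `findall` lists the 1 matched substring directly.

['rj']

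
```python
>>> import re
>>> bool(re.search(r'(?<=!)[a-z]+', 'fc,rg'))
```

Because the assertion is zero-width, the text it checks is not consumed and won't appear in the result.
Unlike `match`, `search` isn't anchored — it looks for the pattern anywhere in the string.
Here the pattern never matches, so the call returns None, and `bool(None)` is False.

False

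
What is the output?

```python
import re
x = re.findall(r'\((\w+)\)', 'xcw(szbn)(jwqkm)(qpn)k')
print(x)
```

Scanning left to right: at [3:9] match '(szbn)', group 1 = 'szbn'; at [9:16] match '(jwqkm)', group 1 = 'jwqkm'; at [16:21] match '(qpn)', group 1 = 'qpn'.
Because there's exactly one group, `findall` drops the full match and keeps group 1 from each hit.

['szbn', 'jwqkm', 'qpn']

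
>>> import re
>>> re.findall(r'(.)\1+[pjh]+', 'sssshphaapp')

['s', 'a']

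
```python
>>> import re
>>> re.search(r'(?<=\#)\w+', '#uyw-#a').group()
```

'uyw'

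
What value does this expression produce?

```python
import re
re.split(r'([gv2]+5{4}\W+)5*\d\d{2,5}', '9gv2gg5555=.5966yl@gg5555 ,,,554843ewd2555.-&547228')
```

['9', 'gv2gg5555=.', 'yl@', 'gg5555 ,,,', 'ewd2555.-&547228']

The pattern matches one or more of one of [gv2], then exactly 4 of a literal '5', then one or more of a non-word character (captured); then zero or more of the literal '5', then a digit, then 2 to 5 of a digit.
Matches to split on: at [1:16] → 'gv2gg5555=.5966'; at [19:35] → 'gg5555 ,,,554843'.
Because the pattern has a capturing group, `split` also inserts each captured text between the pieces.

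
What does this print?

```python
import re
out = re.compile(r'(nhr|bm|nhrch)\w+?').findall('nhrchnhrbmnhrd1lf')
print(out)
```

['nhr', 'nhr', 'nhr']

Alternation tries branches left to right and keeps the first one that lets the overall match succeed at that position.
Scanning left to right: at [0:4] match 'nhrc', group 1 = 'nhr'; at [5:9] match 'nhrb', group 1 = 'nhr'; at [10:14] match 'nhrd', group 1 = 'nhr'.
One capturing group, so `findall` returns just the captured substring from each match — 3 in all.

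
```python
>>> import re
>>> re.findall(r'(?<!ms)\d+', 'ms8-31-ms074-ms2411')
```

['31', '74', '411']

Because the assertion is negative and zero-width, positions next to the forbidden text are skipped.
Scanning left to right: at [4:6] → '31'; at [10:12] → '74'; at [16:19] → '411'.
`findall` yields the raw match text (3 of them) because the pattern has no groups.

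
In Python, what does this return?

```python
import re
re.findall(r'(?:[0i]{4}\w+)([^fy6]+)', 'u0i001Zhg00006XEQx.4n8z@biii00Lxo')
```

['.4n8z@biii00Lxo']

The pattern matches exactly 4 of one of [0i], then one or more of a word character (non-capturing group); then one or more of any character except [fy6] (captured).
Walking the string: at [1:33] match '0i001Zhg00006XEQx.4n8z@biii00Lxo', group 1 = '.4n8z@biii00Lxo'.
Because there's exactly one group, `findall` drops the full match and keeps group 1 from the one hit.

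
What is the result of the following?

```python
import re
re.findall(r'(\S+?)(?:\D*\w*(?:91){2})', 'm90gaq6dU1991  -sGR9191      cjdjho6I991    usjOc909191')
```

['m90gaq6dU1991', 'cjdjho6I991']

Because there's exactly one group, `findall` drops the full match and keeps group 1 from each hit.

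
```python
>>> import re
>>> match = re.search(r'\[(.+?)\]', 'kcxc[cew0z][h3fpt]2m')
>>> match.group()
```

'[cew0z]'

Because the quantifier is non-greedy, it stops expanding at the earliest point where the rest of the pattern can succeed.
The match spans [4:11] → '[cew0z]'.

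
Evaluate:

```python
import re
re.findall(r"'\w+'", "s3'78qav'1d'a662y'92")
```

Matches: at [2:9] → "'78qav'"; at [11:18] → "'a662y'".
Since nothing is captured, `findall` lists the 2 matched substrings directly.

["'78qav'", "'a662y'"]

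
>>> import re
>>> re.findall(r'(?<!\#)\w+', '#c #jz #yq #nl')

['z', 'q', 'l']

Because the assertion is negative and zero-width, positions next to the forbidden text are skipped.
Scanning left to right: at [5:6] → 'z'; at [9:10] → 'q'; at [13:14] → 'l'.
Since nothing is captured, `findall` lists the 3 matched substrings directly.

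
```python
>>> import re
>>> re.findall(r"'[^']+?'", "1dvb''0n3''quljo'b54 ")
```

["'0n3'", "'quljo'"]

Matches: at [5:10] → "'0n3'"; at [10:17] → "'quljo'".
With no groups in the pattern, `findall` gives back each whole match — 2 here.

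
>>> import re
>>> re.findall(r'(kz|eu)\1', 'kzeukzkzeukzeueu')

The backreference `\1` re-matches whatever the first group consumed, character for character.
Matches: at [4:8] match 'kzkz', group 1 = 'kz'; at [12:16] match 'eueu', group 1 = 'eu'.
Because there's exactly one group, `findall` drops the full match and keeps group 1 from each hit.

['kz', 'eu']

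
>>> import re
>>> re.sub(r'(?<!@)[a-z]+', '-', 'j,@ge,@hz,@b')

'-,@g-,@h-,@b'

A negative assertion filters positions out without eating any characters.
Every occurrence is swapped for '-'.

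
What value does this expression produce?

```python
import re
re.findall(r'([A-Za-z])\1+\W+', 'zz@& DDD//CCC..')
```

['z', 'D', 'C']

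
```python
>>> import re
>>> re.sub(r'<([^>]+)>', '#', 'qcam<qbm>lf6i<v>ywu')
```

'qcam#lf6i#ywu'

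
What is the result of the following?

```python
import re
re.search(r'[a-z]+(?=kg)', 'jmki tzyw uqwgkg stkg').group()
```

'uqwg'

The lookaround is zero-width — it requires the adjacent text to match without consuming it, so the asserted text isn't part of the match.
The match spans [10:14] → 'uqwg'.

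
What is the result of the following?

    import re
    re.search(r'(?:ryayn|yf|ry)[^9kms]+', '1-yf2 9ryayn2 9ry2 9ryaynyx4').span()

The match spans [2:6] → 'yf2 '.

(2, 6)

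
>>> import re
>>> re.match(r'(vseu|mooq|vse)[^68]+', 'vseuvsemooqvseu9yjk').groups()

('vseu',)

The match spans [0:19] → 'vseuvsemooqvseu9yjk'.
Captured: group 1 = 'vseu'.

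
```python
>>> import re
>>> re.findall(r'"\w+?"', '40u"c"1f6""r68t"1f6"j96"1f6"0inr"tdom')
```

['"c"', '"r68t"', '"j96"', '"0inr"']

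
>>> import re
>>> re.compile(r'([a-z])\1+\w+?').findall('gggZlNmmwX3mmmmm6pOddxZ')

['g', 'm', 'm', 'd']

The backreference `\1` re-matches whatever the first group consumed, character for character.
Because there's exactly one group, `findall` drops the full match and keeps group 1 from each hit.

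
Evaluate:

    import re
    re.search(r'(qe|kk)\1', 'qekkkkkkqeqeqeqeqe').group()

'kkkk'

After group 1 captures some text, `\1` only succeeds where that same text appears again.
`re.search` tries every starting position until one works.
The match spans [2:6] → 'kkkk'.
Captured: group 1 = 'kk'.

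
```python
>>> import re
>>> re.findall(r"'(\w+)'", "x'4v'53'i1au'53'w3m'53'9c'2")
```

`findall` collects group 1 from each match (4 total).

['4v', 'i1au', 'w3m', '9c']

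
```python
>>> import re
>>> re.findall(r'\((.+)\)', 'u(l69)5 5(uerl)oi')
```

['l69)5 5(uerl']

Matches: at [1:15] match '(l69)5 5(uerl)', group 1 = 'l69)5 5(uerl'.
With a single group, `findall` returns only what that group captured — 1 item.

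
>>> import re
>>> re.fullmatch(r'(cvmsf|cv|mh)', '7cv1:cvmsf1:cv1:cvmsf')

`re.fullmatch` requires the pattern to consume the entire string.
Here the string isn't matched end-to-end, so the call returns None.

None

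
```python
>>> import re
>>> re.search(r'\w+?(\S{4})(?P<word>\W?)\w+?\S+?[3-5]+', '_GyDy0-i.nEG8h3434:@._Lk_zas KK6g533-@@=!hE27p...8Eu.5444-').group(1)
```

The pattern matches one or more of a word character (lazy); then exactly 4 of a non-whitespace character (captured); then optionally a non-word character (captured as 'word'); then one or more of a word character (lazy), then one or more of a non-whitespace character (lazy); then one or more of a character in [3-5].
A non-greedy quantifier consumes as few characters as it can — just enough that the remainder of the pattern still matches from where it stops; whatever follows it matches normally.
`re.search` scans for the first position where the pattern succeeds.
The match spans [0:18] → '_GyDy0-i.nEG8h3434'.
Captured: group 1 = 'GyDy', group 2 = ''.

'GyDy'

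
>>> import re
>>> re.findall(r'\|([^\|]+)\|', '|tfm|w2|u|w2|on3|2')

Matches: at [0:5] match '|tfm|', group 1 = 'tfm'; at [7:10] match '|u|', group 1 = 'u'; at [12:17] match '|on3|', group 1 = 'on3'.
One capturing group, so `findall` returns just the captured substring from each match — 3 in all.

['tfm', 'u', 'on3']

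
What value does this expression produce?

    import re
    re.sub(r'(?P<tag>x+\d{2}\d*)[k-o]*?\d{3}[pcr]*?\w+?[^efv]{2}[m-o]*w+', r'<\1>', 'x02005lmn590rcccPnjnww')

The pattern matches one or more of the literal 'x', then exactly 2 of a digit, then zero or more of a digit (captured as 'tag'); then zero or more of a character in [k-o] (lazy); then exactly 3 of a digit, then zero or more of one of [pcr] (lazy), then one or more of a word character (lazy); then exactly 2 of any character except [efv], then zero or more of a character in [m-o], then one or more of the literal 'w'.
Matches: at [0:22] → 'x02005lmn590rcccPnjnww'.
Each match is replaced using the text its own group 1 captured.

'<x02005>'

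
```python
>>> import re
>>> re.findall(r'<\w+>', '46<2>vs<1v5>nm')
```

['<2>', '<1v5>']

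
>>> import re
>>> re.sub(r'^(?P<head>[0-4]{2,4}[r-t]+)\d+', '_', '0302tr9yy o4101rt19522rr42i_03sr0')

This matches anchored at the start of the string; then 2 to 4 of a character in [0-4], then one or more of a character in [r-t] (captured as 'head'); then one or more of a digit.
Matches: at [0:7] → '0302tr9'.
`sub` substitutes '_' at each match site.

'_yy o4101rt19522rr42i_03sr0'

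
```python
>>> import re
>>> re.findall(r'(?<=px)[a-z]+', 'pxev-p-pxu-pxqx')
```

['ev', 'u', 'qx']

The `(?=…)`/`(?<=…)` assertion just peeks at neighbouring text; it doesn't advance the match position.
Walking the string: at [2:4] → 'ev'; at [9:10] → 'u'; at [13:15] → 'qx'.
With no groups in the pattern, `findall` gives back each whole match — 3 here.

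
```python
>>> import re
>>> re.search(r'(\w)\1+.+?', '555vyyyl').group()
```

'555v'

After group 1 captures some text, `\1` only succeeds where that same text appears again.
`re.search` tries every starting position until one works.
The match spans [0:4] → '555v'.
Captured: group 1 = '5'.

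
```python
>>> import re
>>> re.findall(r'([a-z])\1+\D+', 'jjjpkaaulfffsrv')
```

['j']

The backreference `\1` re-matches whatever the first group consumed, character for character.
With a single group, `findall` returns only what that group captured — 1 item.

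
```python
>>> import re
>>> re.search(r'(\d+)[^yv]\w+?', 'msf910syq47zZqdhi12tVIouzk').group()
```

'910sy'

This matches one or more of a digit (captured); then any character except [yv], then one or more of a word character (lazy).
The `?` after the quantifier makes it lazy — it takes as little as possible before letting the rest of the pattern try.
`search` walks the string left to right and returns the first match it finds.
The match spans [3:8] → '910sy'.
Captured: group 1 = '910'.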